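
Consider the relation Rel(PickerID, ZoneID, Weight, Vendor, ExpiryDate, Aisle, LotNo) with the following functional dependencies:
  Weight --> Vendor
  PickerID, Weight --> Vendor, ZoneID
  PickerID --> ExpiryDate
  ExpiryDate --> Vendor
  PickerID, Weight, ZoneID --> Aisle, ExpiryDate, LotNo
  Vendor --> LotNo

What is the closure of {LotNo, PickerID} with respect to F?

{ExpiryDate, LotNo, PickerID, Vendor}

Start with {LotNo, PickerID}.
PickerID --> ExpiryDate applies; add {ExpiryDate} → now {ExpiryDate, LotNo, PickerID}.
ExpiryDate --> Vendor applies; add {Vendor} → now {ExpiryDate, LotNo, PickerID, Vendor}.
No further FD applies.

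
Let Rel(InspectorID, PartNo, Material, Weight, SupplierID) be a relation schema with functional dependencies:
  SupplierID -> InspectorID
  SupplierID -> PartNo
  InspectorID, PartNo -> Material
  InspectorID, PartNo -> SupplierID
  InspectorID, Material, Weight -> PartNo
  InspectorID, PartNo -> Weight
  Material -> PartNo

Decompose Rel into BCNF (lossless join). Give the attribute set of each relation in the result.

{InspectorID, Material, SupplierID, Weight}; {Material, PartNo}

Candidate keys of the original relation: {InspectorID, Material}, {InspectorID, PartNo}, {SupplierID}.
In {InspectorID, Material, PartNo, SupplierID, Weight}, {Material} is not a superkey ({Material}⁺ restricted to this set is {Material, PartNo}), so split on Material -> PartNo into {Material, PartNo} and {InspectorID, Material, SupplierID, Weight}.
{Material, PartNo}: every determinant is a superkey — BCNF.
{InspectorID, Material, SupplierID, Weight}: every determinant is a superkey — BCNF.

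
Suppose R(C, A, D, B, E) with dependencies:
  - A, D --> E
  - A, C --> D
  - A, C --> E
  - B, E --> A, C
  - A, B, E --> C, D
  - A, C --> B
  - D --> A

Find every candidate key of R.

{A, C}⁺ = {A, B, C, D, E}, which is every attribute, so {A, C} is a candidate key.
{B, D}⁺ = {A, B, C, D, E}, which is every attribute, so {B, D} is a candidate key.
{B, E}⁺ = {A, B, C, D, E}, which is every attribute, so {B, E} is a candidate key.
{C, D}⁺ = {A, B, C, D, E}, which is every attribute, so {C, D} is a candidate key.
No proper subset of any of these is a key, and no other minimal superkey exists.

{A, C}, {B, D}, {B, E}, {C, D}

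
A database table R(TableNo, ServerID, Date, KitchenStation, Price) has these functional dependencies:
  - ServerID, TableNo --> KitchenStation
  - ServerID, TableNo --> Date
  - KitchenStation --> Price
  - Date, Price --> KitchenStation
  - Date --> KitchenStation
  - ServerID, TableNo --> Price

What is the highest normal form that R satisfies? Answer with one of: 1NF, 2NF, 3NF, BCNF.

Candidate key: {ServerID, TableNo}. Prime attributes: {ServerID, TableNo}.
KitchenStation --> Price: {KitchenStation}⁺ = {KitchenStation, Price}, which is not all of the attributes, so the left side is not a superkey — BCNF is violated.
KitchenStation --> Price determines the non-prime attribute {Price} from a non-superkey — 3NF is violated.
Checking every proper subset of each key, none determines a non-prime attribute — 2NF is satisfied.

2NF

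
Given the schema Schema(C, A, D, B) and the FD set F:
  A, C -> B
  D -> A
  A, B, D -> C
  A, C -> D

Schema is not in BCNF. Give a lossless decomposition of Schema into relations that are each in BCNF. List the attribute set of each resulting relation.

{A, D}; {B, C, D}

Candidate keys of the original relation: {A, C}, {B, D}, {C, D}.
In {A, B, C, D}, {D} is not a superkey ({D}⁺ restricted to this set is {A, D}), so split on D -> A into {A, D} and {B, C, D}.
{A, D}: every determinant is a superkey — BCNF.
{B, C, D}: every determinant is a superkey — BCNF.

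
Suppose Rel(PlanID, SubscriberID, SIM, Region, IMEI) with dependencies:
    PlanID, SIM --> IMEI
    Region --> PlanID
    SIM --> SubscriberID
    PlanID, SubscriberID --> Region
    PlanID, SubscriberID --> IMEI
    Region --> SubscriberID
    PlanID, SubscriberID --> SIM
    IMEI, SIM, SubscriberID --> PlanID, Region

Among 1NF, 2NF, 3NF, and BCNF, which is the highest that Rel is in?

Candidate keys: {IMEI, SIM}, {PlanID, SIM}, {PlanID, SubscriberID}, {Region}. Prime attributes: {IMEI, PlanID, Region, SIM, SubscriberID}.
For SIM --> SubscriberID we have {SIM}⁺ = {SIM, SubscriberID}; {SIM} is not a superkey, so BCNF fails.
Its right-hand attributes {SubscriberID} are all prime, as are those of every other non-superkey FD — the relation is in 3NF.

3NF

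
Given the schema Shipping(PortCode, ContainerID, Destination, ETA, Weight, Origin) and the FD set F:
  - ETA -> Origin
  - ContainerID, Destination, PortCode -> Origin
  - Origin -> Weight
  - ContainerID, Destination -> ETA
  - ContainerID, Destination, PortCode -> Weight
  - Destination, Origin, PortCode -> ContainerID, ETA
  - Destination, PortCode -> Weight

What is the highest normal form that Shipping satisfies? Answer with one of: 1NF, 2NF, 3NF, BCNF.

Candidate keys: {ContainerID, Destination, PortCode}, {Destination, ETA, PortCode}, {Destination, Origin, PortCode}. Prime attributes: {ContainerID, Destination, ETA, Origin, PortCode}.
ETA -> Origin: {ETA}⁺ = {ETA, Origin, Weight}, which is not all of the attributes, so the left side is not a superkey — BCNF is violated.
Origin -> Weight has non-prime {Weight} on the right and a non-superkey on the left, so 3NF fails.
The proper key subset {ContainerID, Destination} of {ContainerID, Destination, PortCode} determines non-prime {Weight}, so the relation is not even in 2NF.

1NF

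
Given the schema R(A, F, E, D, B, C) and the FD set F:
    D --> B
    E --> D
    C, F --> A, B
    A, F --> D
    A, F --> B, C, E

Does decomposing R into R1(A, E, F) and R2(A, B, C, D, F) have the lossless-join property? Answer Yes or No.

Yes

Common attributes: {A, F}; their closure is {A, B, C, D, E, F}.
This includes all of R1, so the common attributes are a superkey of R1 — the join is lossless.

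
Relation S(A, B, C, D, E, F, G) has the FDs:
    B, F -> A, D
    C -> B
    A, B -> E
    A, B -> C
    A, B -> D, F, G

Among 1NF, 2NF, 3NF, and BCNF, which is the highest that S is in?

3NF

Candidate keys: {A, B}, {A, C}, {B, F}, {C, F}. Prime attributes: {A, B, C, F}.
For C -> B we have {C}⁺ = {B, C}; {C} is not a superkey, so BCNF fails.
Its right-hand attributes {B} are all prime, as are those of every other non-superkey FD — the relation is in 3NF.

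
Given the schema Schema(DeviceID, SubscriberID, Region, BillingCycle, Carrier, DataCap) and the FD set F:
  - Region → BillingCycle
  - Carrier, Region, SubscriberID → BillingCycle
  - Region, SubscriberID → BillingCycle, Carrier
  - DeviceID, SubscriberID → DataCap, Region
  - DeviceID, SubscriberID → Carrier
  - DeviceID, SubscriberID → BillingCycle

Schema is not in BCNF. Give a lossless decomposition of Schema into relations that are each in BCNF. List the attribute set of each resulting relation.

Candidate key of the original relation: {DeviceID, SubscriberID}.
{BillingCycle, Carrier, DataCap, DeviceID, Region, SubscriberID}: {Region} determines {BillingCycle, Region} here but is not a superkey — split on Region → BillingCycle, giving {BillingCycle, Region} and {Carrier, DataCap, DeviceID, Region, SubscriberID}.
{BillingCycle, Region}: every determinant is a superkey — BCNF.
{Carrier, DataCap, DeviceID, Region, SubscriberID}: {Region, SubscriberID} determines {Carrier, Region, SubscriberID} here but is not a superkey — split on Region, SubscriberID → Carrier, giving {Carrier, Region, SubscriberID} and {DataCap, DeviceID, Region, SubscriberID}.
{Carrier, Region, SubscriberID}: every determinant is a superkey — BCNF.
{DataCap, DeviceID, Region, SubscriberID}: every determinant is a superkey — BCNF.

{BillingCycle, Region}; {Carrier, Region, SubscriberID}; {DataCap, DeviceID, Region, SubscriberID}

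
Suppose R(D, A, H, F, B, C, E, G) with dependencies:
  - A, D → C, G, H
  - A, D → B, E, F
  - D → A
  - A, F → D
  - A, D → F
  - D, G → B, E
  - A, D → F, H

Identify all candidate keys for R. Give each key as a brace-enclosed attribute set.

Closure of {D} is {A, B, C, D, E, F, G, H}, the whole schema; {D} is a candidate key.
Closure of {A, F} is {A, B, C, D, E, F, G, H}, the whole schema; {A, F} is a candidate key.
These are minimal and exhaustive — every other superkey contains one of them.

{A, F}, {D}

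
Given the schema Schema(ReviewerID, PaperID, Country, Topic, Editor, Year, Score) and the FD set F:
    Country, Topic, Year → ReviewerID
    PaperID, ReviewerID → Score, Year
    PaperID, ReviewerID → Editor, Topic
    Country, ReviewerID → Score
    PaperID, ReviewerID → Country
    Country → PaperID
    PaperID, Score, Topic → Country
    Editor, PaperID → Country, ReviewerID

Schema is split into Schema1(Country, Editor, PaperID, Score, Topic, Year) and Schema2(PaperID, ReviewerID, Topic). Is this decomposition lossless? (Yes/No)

The shared attributes are {PaperID, Topic} and {PaperID, Topic}⁺ = {PaperID, Topic}.
The closure covers neither Schema1 nor Schema2 entirely; the join is not lossless.

No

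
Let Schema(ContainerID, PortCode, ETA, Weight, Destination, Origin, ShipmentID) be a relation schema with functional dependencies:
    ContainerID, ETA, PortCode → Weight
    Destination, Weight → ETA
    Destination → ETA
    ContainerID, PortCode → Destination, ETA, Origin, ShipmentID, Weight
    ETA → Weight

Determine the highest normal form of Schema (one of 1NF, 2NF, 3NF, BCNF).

2NF

Candidate key: {ContainerID, PortCode}. Prime attributes: {ContainerID, PortCode}.
Destination, Weight → ETA breaks BCNF: {Destination, Weight}⁺ = {Destination, ETA, Weight}, so {Destination, Weight} is not a superkey.
Destination, Weight → ETA determines the non-prime attribute {ETA} from a non-superkey — 3NF is violated.
No proper subset of a key has a non-prime attribute in its closure, so there is no partial dependency; 2NF holds.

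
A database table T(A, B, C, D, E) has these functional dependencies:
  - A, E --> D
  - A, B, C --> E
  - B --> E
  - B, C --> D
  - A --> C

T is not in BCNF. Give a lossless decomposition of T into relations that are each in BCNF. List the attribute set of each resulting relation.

{A, B}; {A, C}; {A, D, E}; {B, E}

Candidate key of the original relation: {A, B}.
In {A, B, C, D, E}, {A, E} is not a superkey ({A, E}⁺ restricted to this set is {A, C, D, E}), so split on A, E --> C, D into {A, C, D, E} and {A, B, E}.
In {A, C, D, E}, {A} is not a superkey ({A}⁺ restricted to this set is {A, C}), so split on A --> C into {A, C} and {A, D, E}.
{A, C} has no BCNF violation.
{A, D, E} has no BCNF violation.
In {A, B, E}, {B} is not a superkey ({B}⁺ restricted to this set is {B, E}), so split on B --> E into {B, E} and {A, B}.
{B, E} has no BCNF violation.
{A, B} has no BCNF violation.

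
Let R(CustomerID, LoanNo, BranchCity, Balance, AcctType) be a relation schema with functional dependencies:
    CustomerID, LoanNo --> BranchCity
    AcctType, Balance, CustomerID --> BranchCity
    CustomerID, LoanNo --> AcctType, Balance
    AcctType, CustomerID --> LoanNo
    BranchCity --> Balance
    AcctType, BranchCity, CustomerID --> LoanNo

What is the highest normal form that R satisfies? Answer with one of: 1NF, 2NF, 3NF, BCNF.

Candidate keys: {AcctType, CustomerID}, {CustomerID, LoanNo}. Prime attributes: {AcctType, CustomerID, LoanNo}.
For BranchCity --> Balance we have {BranchCity}⁺ = {Balance, BranchCity}; {BranchCity} is not a superkey, so BCNF fails.
Because {Balance} is non-prime and the left side of BranchCity --> Balance is not a superkey, the relation is not in 3NF.
No proper subset of a key has a non-prime attribute in its closure, so there is no partial dependency; 2NF holds.

2NF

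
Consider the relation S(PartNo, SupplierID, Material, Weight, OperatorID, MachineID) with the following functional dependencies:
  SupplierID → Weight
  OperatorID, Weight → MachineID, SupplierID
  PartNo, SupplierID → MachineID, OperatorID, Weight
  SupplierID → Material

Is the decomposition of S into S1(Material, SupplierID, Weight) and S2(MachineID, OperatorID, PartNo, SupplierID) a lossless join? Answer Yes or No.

The shared attributes are {SupplierID} and {SupplierID}⁺ = {Material, SupplierID, Weight}.
This includes all of S1, so the common attributes are a superkey of S1 — the join is lossless.

Yes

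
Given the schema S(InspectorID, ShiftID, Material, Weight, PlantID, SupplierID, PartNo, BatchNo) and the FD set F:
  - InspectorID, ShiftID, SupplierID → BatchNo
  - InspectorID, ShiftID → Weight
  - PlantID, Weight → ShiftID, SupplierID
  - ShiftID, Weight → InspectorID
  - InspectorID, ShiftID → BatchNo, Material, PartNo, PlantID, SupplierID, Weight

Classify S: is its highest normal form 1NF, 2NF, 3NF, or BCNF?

BCNF

Candidate keys: {InspectorID, ShiftID}, {PlantID, Weight}, {ShiftID, Weight}. Prime attributes: {InspectorID, PlantID, ShiftID, Weight}.
Every FD has a superkey on the left, so the relation is in BCNF.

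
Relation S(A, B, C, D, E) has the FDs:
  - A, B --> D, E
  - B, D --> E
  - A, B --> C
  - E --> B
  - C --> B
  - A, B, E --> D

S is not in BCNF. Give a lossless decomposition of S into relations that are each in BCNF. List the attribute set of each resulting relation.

Candidate keys of the original relation: {A, B}, {A, C}, {A, E}.
Within {A, B, C, D, E}: {B, D}⁺ ∩ {A, B, C, D, E} = {B, D, E}, not the whole set, so B, D --> E violates BCNF; decompose into {B, D, E} and {A, B, C, D}.
Within {B, D, E}: {E}⁺ ∩ {B, D, E} = {B, E}, not the whole set, so E --> B violates BCNF; decompose into {B, E} and {D, E}.
{B, E} is in BCNF.
{D, E} is in BCNF.
Within {A, B, C, D}: {C}⁺ ∩ {A, B, C, D} = {B, C}, not the whole set, so C --> B violates BCNF; decompose into {B, C} and {A, C, D}.
{B, C} is in BCNF.
{A, C, D} is in BCNF.

{A, C, D}; {B, C}; {B, E}; {D, E}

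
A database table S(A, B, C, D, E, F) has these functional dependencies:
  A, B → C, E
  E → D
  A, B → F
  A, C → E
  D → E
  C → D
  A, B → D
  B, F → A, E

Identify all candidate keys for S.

Attributes never on any right-hand side: {B} — every candidate key must contain it.
{A, B} is a candidate key since {A, B}⁺ = {A, B, C, D, E, F} covers every attribute.
{B, F} is a candidate key since {B, F}⁺ = {A, B, C, D, E, F} covers every attribute.
No proper subset of any of these is a key, and no other minimal superkey exists.

{A, B}, {B, F}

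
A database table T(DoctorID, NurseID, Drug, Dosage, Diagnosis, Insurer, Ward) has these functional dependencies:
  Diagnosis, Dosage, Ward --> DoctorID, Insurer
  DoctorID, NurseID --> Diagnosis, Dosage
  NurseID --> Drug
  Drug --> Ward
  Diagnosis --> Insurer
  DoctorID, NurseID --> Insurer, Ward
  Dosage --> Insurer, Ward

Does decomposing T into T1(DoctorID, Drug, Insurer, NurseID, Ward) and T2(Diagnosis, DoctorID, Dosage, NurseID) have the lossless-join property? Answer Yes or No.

The shared attributes are {DoctorID, NurseID} and {DoctorID, NurseID}⁺ = {Diagnosis, DoctorID, Dosage, Drug, Insurer, NurseID, Ward}.
Since T1 ⊆ {Diagnosis, DoctorID, Dosage, Drug, Insurer, NurseID, Ward}, the intersection is a superkey of T1; the decomposition is lossless.

Yes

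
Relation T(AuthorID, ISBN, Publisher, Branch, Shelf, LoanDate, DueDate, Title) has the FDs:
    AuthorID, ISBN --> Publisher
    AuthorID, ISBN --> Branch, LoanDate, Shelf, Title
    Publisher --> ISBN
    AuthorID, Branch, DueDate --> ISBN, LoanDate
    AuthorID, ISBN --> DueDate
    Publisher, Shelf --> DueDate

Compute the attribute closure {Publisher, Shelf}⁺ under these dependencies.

Start with {Publisher, Shelf}.
Publisher --> ISBN applies; add {ISBN} → now {ISBN, Publisher, Shelf}.
Publisher, Shelf --> DueDate applies; add {DueDate} → now {DueDate, ISBN, Publisher, Shelf}.
No further FD applies.

{DueDate, ISBN, Publisher, Shelf}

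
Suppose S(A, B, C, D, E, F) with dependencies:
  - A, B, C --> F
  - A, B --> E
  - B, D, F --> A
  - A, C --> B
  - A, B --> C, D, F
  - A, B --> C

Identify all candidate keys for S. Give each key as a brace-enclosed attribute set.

{A, B}⁺ = {A, B, C, D, E, F}, which is every attribute, so {A, B} is a candidate key.
{A, C}⁺ = {A, B, C, D, E, F}, which is every attribute, so {A, C} is a candidate key.
{B, D, F}⁺ = {A, B, C, D, E, F}, which is every attribute, so {B, D, F} is a candidate key.
Any other superkey properly contains one of these, so there are no further candidate keys.

{A, B}, {A, C}, {B, D, F}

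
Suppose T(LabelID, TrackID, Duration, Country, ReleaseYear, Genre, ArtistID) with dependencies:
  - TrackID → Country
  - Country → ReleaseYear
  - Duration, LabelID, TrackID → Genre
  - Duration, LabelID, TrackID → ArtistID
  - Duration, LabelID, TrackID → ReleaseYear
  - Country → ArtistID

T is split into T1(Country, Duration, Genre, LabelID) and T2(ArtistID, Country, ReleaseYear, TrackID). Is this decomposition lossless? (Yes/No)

The shared attributes are {Country} and {Country}⁺ = {ArtistID, Country, ReleaseYear}.
The closure covers neither T1 nor T2 entirely; the join is not lossless.

No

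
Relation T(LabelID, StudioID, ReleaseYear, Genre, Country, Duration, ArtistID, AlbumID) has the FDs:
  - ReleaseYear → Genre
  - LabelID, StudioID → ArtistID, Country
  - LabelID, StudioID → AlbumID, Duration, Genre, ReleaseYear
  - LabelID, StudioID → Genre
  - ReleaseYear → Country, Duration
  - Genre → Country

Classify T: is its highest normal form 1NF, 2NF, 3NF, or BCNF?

2NF

Candidate key: {LabelID, StudioID}. Prime attributes: {LabelID, StudioID}.
ReleaseYear → Genre breaks BCNF: {ReleaseYear}⁺ = {Country, Duration, Genre, ReleaseYear}, so {ReleaseYear} is not a superkey.
ReleaseYear → Genre determines the non-prime attribute {Genre} from a non-superkey — 3NF is violated.
No proper subset of a key has a non-prime attribute in its closure, so there is no partial dependency; 2NF holds.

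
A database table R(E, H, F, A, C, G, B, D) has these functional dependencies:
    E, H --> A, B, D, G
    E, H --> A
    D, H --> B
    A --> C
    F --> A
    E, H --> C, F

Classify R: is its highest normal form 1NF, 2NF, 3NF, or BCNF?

2NF

Candidate key: {E, H}. Prime attributes: {E, H}.
D, H --> B: {D, H}⁺ = {B, D, H}, which is not all of the attributes, so the left side is not a superkey — BCNF is violated.
Because {B} is non-prime and the left side of D, H --> B is not a superkey, the relation is not in 3NF.
No proper subset of a key has a non-prime attribute in its closure, so there is no partial dependency; 2NF holds.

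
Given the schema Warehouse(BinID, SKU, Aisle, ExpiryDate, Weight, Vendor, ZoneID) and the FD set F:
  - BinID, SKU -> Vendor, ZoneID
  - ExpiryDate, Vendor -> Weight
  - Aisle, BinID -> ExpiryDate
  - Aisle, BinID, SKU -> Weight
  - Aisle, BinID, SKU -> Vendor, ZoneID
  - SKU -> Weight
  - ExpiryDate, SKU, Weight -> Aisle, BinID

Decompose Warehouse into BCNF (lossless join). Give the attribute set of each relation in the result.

Candidate keys of the original relation: {Aisle, BinID, SKU}, {ExpiryDate, SKU}.
Within {Aisle, BinID, ExpiryDate, SKU, Vendor, Weight, ZoneID}: {BinID, SKU}⁺ ∩ {Aisle, BinID, ExpiryDate, SKU, Vendor, Weight, ZoneID} = {BinID, SKU, Vendor, Weight, ZoneID}, not the whole set, so BinID, SKU -> Vendor, Weight, ZoneID violates BCNF; decompose into {BinID, SKU, Vendor, Weight, ZoneID} and {Aisle, BinID, ExpiryDate, SKU}.
Within {BinID, SKU, Vendor, Weight, ZoneID}: {SKU}⁺ ∩ {BinID, SKU, Vendor, Weight, ZoneID} = {SKU, Weight}, not the whole set, so SKU -> Weight violates BCNF; decompose into {SKU, Weight} and {BinID, SKU, Vendor, ZoneID}.
{SKU, Weight}: every determinant is a superkey — BCNF.
{BinID, SKU, Vendor, ZoneID}: every determinant is a superkey — BCNF.
Within {Aisle, BinID, ExpiryDate, SKU}: {Aisle, BinID}⁺ ∩ {Aisle, BinID, ExpiryDate, SKU} = {Aisle, BinID, ExpiryDate}, not the whole set, so Aisle, BinID -> ExpiryDate violates BCNF; decompose into {Aisle, BinID, ExpiryDate} and {Aisle, BinID, SKU}.
{Aisle, BinID, ExpiryDate}: every determinant is a superkey — BCNF.
{Aisle, BinID, SKU}: every determinant is a superkey — BCNF.

{Aisle, BinID, ExpiryDate}; {Aisle, BinID, SKU}; {BinID, SKU, Vendor, ZoneID}; {SKU, Weight}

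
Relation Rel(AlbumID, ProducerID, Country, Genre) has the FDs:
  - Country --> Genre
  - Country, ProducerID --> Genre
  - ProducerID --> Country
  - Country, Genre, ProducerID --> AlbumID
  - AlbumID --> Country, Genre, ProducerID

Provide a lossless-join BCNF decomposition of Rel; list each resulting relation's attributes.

{AlbumID, Country, ProducerID}; {Country, Genre}

Candidate keys of the original relation: {AlbumID}, {ProducerID}.
In {AlbumID, Country, Genre, ProducerID}, {Country} is not a superkey ({Country}⁺ restricted to this set is {Country, Genre}), so split on Country --> Genre into {Country, Genre} and {AlbumID, Country, ProducerID}.
{Country, Genre}: every determinant is a superkey — BCNF.
{AlbumID, Country, ProducerID}: every determinant is a superkey — BCNF.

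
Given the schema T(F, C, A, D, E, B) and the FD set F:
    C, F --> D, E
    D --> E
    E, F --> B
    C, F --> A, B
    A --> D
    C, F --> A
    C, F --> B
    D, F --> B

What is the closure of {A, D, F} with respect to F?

Start with {A, D, F}.
D --> E applies; add {E} → now {A, D, E, F}.
E, F --> B applies; add {B} → now {A, B, D, E, F}.
No further FD applies.

{A, B, D, E, F}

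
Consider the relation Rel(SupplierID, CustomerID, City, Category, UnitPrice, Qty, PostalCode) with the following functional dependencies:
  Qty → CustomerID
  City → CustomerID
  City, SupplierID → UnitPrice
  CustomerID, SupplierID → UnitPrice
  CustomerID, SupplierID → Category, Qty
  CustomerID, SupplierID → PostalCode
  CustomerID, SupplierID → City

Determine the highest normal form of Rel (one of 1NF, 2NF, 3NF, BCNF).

Candidate keys: {City, SupplierID}, {CustomerID, SupplierID}, {Qty, SupplierID}. Prime attributes: {City, CustomerID, Qty, SupplierID}.
For Qty → CustomerID we have {Qty}⁺ = {CustomerID, Qty}; {Qty} is not a superkey, so BCNF fails.
Its right-hand attributes {CustomerID} are all prime, as are those of every other non-superkey FD — the relation is in 3NF.

3NF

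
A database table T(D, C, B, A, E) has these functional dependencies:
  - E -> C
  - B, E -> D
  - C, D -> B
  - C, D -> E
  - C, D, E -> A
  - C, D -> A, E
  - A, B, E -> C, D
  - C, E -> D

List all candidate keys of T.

{E}⁺ = {A, B, C, D, E} — all of the relation — so {E} is a candidate key.
{C, D}⁺ = {A, B, C, D, E} — all of the relation — so {C, D} is a candidate key.
No proper subset of any of these is a key, and no other minimal superkey exists.

{C, D}, {E}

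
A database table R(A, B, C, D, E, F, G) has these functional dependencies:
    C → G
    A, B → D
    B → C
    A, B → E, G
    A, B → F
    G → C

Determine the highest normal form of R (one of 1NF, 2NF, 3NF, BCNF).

Candidate key: {A, B}. Prime attributes: {A, B}.
C → G: {C}⁺ = {C, G}, which is not all of the attributes, so the left side is not a superkey — BCNF is violated.
C → G determines the non-prime attribute {G} from a non-superkey — 3NF is violated.
{B} is a proper subset of the key {A, B}, and {B}⁺ contains the non-prime attributes {C, G} — a partial dependency, so 2NF is violated.

1NF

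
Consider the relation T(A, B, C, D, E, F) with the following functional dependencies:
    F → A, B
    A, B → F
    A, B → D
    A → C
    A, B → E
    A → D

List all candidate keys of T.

{F}⁺ = {A, B, C, D, E, F}, which is every attribute, so {F} is a candidate key.
{A, B}⁺ = {A, B, C, D, E, F}, which is every attribute, so {A, B} is a candidate key.
These are minimal and exhaustive — every other superkey contains one of them.

{A, B}, {F}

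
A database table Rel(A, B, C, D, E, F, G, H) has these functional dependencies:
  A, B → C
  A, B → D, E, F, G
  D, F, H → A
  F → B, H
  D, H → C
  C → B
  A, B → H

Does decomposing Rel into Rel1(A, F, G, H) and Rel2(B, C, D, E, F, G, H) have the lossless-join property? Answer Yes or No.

No

The shared attributes are {F, G, H} and {F, G, H}⁺ = {B, F, G, H}.
Rel1 ⊄ {B, F, G, H} and Rel2 ⊄ {B, F, G, H}, so the split is lossy.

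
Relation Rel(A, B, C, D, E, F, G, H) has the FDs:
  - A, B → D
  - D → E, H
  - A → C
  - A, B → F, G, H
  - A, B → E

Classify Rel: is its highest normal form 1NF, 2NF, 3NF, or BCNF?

Candidate key: {A, B}. Prime attributes: {A, B}.
D → E, H: {D}⁺ = {D, E, H}, which is not all of the attributes, so the left side is not a superkey — BCNF is violated.
Because {E, H} are non-prime and the left side of D → E, H is not a superkey, the relation is not in 3NF.
The proper key subset {A} of {A, B} determines non-prime {C}, so the relation is not even in 2NF.

1NF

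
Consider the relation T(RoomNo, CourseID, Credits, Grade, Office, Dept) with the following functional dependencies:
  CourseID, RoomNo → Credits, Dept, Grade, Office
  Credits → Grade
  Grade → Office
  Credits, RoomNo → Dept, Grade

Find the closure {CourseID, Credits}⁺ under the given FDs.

{CourseID, Credits, Grade, Office}

Start with {CourseID, Credits}.
Credits → Grade applies; add {Grade} → now {CourseID, Credits, Grade}.
Grade → Office applies; add {Office} → now {CourseID, Credits, Grade, Office}.
No further FD applies.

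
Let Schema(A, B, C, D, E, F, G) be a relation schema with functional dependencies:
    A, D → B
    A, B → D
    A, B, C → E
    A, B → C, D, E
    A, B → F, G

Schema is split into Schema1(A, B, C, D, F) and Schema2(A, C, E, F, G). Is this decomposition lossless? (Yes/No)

The shared attributes are {A, C, F} and {A, C, F}⁺ = {A, C, F}.
Neither Schema1 nor Schema2 is contained in that closure, so the decomposition is lossy.

No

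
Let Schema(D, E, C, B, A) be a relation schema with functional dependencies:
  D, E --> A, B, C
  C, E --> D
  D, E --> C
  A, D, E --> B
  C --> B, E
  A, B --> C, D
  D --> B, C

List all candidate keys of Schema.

{C}⁺ = {A, B, C, D, E}, which is every attribute, so {C} is a candidate key.
{D}⁺ = {A, B, C, D, E}, which is every attribute, so {D} is a candidate key.
{A, B}⁺ = {A, B, C, D, E}, which is every attribute, so {A, B} is a candidate key.
Any other superkey properly contains one of these, so there are no further candidate keys.

{A, B}, {C}, {D}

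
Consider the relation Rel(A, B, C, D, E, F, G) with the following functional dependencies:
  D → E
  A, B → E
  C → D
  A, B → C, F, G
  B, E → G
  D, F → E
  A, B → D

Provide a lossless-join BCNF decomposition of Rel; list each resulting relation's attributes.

{A, B, C, F}; {B, C, G}; {C, D}; {D, E}

Candidate key of the original relation: {A, B}.
In {A, B, C, D, E, F, G}, {D} is not a superkey ({D}⁺ restricted to this set is {D, E}), so split on D → E into {D, E} and {A, B, C, D, F, G}.
{D, E} is in BCNF.
In {A, B, C, D, F, G}, {C} is not a superkey ({C}⁺ restricted to this set is {C, D}), so split on C → D into {C, D} and {A, B, C, F, G}.
{C, D} is in BCNF.
In {A, B, C, F, G}, {B, C} is not a superkey ({B, C}⁺ restricted to this set is {B, C, G}), so split on B, C → G into {B, C, G} and {A, B, C, F}.
{B, C, G} is in BCNF.
{A, B, C, F} is in BCNF.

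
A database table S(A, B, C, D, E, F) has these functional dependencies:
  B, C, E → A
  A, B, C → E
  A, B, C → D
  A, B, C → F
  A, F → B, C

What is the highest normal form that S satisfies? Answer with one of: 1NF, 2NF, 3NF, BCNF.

Candidate keys: {A, B, C}, {A, F}, {B, C, E}. Prime attributes: {A, B, C, E, F}.
The left-hand side of every FD is a superkey, so BCNF is satisfied.

BCNF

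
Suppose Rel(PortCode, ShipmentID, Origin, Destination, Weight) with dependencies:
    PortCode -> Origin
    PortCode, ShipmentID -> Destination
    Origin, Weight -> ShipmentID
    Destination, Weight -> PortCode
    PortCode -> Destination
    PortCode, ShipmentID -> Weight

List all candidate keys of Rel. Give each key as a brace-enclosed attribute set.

{Destination, Weight}, {PortCode, ShipmentID}, {PortCode, Weight}

Closure of {Destination, Weight} is {Destination, Origin, PortCode, ShipmentID, Weight}, the whole schema; {Destination, Weight} is a candidate key.
Closure of {PortCode, ShipmentID} is {Destination, Origin, PortCode, ShipmentID, Weight}, the whole schema; {PortCode, ShipmentID} is a candidate key.
Closure of {PortCode, Weight} is {Destination, Origin, PortCode, ShipmentID, Weight}, the whole schema; {PortCode, Weight} is a candidate key.
Any other superkey properly contains one of these, so there are no further candidate keys.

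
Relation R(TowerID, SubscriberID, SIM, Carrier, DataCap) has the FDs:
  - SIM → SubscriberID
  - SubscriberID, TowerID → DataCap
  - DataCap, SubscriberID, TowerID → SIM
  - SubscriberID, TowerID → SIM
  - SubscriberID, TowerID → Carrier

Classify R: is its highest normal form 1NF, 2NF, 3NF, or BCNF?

Candidate keys: {SIM, TowerID}, {SubscriberID, TowerID}. Prime attributes: {SIM, SubscriberID, TowerID}.
SIM → SubscriberID breaks BCNF: {SIM}⁺ = {SIM, SubscriberID}, so {SIM} is not a superkey.
But every attribute on its right side ({SubscriberID}) is prime, and the same holds for every other non-superkey FD, so 3NF still holds.

3NF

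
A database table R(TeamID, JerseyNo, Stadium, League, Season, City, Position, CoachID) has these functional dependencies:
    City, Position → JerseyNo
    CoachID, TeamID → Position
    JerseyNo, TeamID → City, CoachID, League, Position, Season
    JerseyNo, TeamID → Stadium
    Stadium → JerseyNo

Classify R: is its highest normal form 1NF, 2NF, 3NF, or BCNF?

Candidate keys: {City, CoachID, TeamID}, {City, Position, TeamID}, {JerseyNo, TeamID}, {Stadium, TeamID}. Prime attributes: {City, CoachID, JerseyNo, Position, Stadium, TeamID}.
City, Position → JerseyNo: {City, Position}⁺ = {City, JerseyNo, Position}, which is not all of the attributes, so the left side is not a superkey — BCNF is violated.
Its right-hand attributes {JerseyNo} are all prime, as are those of every other non-superkey FD — the relation is in 3NF.

3NF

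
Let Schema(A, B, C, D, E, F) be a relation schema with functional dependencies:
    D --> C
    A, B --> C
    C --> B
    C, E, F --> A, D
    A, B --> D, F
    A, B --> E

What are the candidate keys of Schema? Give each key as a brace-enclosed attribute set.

{A, B}⁺ = {A, B, C, D, E, F} — all of the relation — so {A, B} is a candidate key.
{A, C}⁺ = {A, B, C, D, E, F} — all of the relation — so {A, C} is a candidate key.
{A, D}⁺ = {A, B, C, D, E, F} — all of the relation — so {A, D} is a candidate key.
{C, E, F}⁺ = {A, B, C, D, E, F} — all of the relation — so {C, E, F} is a candidate key.
{D, E, F}⁺ = {A, B, C, D, E, F} — all of the relation — so {D, E, F} is a candidate key.
These are minimal and exhaustive — every other superkey contains one of them.

{A, B}, {A, C}, {A, D}, {C, E, F}, {D, E, F}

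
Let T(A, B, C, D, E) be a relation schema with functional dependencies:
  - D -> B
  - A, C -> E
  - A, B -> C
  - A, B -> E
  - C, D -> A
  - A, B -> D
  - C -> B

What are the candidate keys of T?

{A, B}, {A, C}, {A, D}, {C, D}

{A, B}⁺ = {A, B, C, D, E} — all of the relation — so {A, B} is a candidate key.
{A, C}⁺ = {A, B, C, D, E} — all of the relation — so {A, C} is a candidate key.
{A, D}⁺ = {A, B, C, D, E} — all of the relation — so {A, D} is a candidate key.
{C, D}⁺ = {A, B, C, D, E} — all of the relation — so {C, D} is a candidate key.
No proper subset of any of these is a key, and no other minimal superkey exists.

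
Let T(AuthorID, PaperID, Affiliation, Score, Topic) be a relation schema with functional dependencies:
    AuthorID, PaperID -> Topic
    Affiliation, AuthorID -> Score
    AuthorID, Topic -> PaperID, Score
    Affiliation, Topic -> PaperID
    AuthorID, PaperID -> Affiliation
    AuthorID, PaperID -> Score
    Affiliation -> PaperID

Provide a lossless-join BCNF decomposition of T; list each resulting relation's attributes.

{Affiliation, AuthorID, Score, Topic}; {Affiliation, PaperID}

Candidate keys of the original relation: {Affiliation, AuthorID}, {AuthorID, PaperID}, {AuthorID, Topic}.
In {Affiliation, AuthorID, PaperID, Score, Topic}, {Affiliation, Topic} is not a superkey ({Affiliation, Topic}⁺ restricted to this set is {Affiliation, PaperID, Topic}), so split on Affiliation, Topic -> PaperID into {Affiliation, PaperID, Topic} and {Affiliation, AuthorID, Score, Topic}.
In {Affiliation, PaperID, Topic}, {Affiliation} is not a superkey ({Affiliation}⁺ restricted to this set is {Affiliation, PaperID}), so split on Affiliation -> PaperID into {Affiliation, PaperID} and {Affiliation, Topic}.
{Affiliation, PaperID} is in BCNF.
{Affiliation, Topic} is in BCNF.
{Affiliation, AuthorID, Score, Topic} is in BCNF.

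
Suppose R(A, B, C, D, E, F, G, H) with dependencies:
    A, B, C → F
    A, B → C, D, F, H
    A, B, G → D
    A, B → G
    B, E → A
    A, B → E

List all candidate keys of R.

{A, B}, {B, E}

No FD produces {B}, so it must be in every candidate key.
{A, B}⁺ = {A, B, C, D, E, F, G, H}, which is every attribute, so {A, B} is a candidate key.
{B, E}⁺ = {A, B, C, D, E, F, G, H}, which is every attribute, so {B, E} is a candidate key.
No proper subset of any of these is a key, and no other minimal superkey exists.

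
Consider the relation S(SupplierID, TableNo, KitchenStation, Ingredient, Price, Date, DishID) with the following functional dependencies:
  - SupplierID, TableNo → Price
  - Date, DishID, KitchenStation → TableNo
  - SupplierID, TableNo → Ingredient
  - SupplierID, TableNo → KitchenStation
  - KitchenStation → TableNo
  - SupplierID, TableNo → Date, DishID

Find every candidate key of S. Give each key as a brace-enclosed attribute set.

Attributes never on any right-hand side: {SupplierID} — every candidate key must contain it.
Closure of {KitchenStation, SupplierID} is {Date, DishID, Ingredient, KitchenStation, Price, SupplierID, TableNo}, the whole schema; {KitchenStation, SupplierID} is a candidate key.
Closure of {SupplierID, TableNo} is {Date, DishID, Ingredient, KitchenStation, Price, SupplierID, TableNo}, the whole schema; {SupplierID, TableNo} is a candidate key.
No proper subset of any of these is a key, and no other minimal superkey exists.

{KitchenStation, SupplierID}, {SupplierID, TableNo}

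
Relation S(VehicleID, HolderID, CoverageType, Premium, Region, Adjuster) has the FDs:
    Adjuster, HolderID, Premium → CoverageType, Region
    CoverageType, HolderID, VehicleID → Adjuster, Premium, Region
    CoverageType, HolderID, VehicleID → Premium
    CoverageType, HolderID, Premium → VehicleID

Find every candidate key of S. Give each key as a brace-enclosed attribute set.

No FD produces {HolderID}, so it must be in every candidate key.
{Adjuster, HolderID, Premium}⁺ = {Adjuster, CoverageType, HolderID, Premium, Region, VehicleID}, which is every attribute, so {Adjuster, HolderID, Premium} is a candidate key.
{CoverageType, HolderID, Premium}⁺ = {Adjuster, CoverageType, HolderID, Premium, Region, VehicleID}, which is every attribute, so {CoverageType, HolderID, Premium} is a candidate key.
{CoverageType, HolderID, VehicleID}⁺ = {Adjuster, CoverageType, HolderID, Premium, Region, VehicleID}, which is every attribute, so {CoverageType, HolderID, VehicleID} is a candidate key.
Any other superkey properly contains one of these, so there are no further candidate keys.

{Adjuster, HolderID, Premium}, {CoverageType, HolderID, Premium}, {CoverageType, HolderID, VehicleID}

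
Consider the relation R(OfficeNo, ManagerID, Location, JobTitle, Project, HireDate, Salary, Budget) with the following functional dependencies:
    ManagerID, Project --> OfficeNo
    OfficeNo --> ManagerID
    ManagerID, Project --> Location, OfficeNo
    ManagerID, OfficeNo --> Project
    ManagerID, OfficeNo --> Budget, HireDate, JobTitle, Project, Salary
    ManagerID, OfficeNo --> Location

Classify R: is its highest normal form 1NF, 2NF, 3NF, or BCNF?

BCNF

Candidate keys: {ManagerID, Project}, {OfficeNo}. Prime attributes: {ManagerID, OfficeNo, Project}.
Every FD has a superkey on the left, so the relation is in BCNF.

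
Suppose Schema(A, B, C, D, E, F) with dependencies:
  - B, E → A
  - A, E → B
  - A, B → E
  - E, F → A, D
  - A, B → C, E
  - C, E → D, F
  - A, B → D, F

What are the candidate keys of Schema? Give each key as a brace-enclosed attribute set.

{A, B}, {A, E}, {B, E}, {C, E}, {E, F}

{A, B}⁺ = {A, B, C, D, E, F}, which is every attribute, so {A, B} is a candidate key.
{A, E}⁺ = {A, B, C, D, E, F}, which is every attribute, so {A, E} is a candidate key.
{B, E}⁺ = {A, B, C, D, E, F}, which is every attribute, so {B, E} is a candidate key.
{C, E}⁺ = {A, B, C, D, E, F}, which is every attribute, so {C, E} is a candidate key.
{E, F}⁺ = {A, B, C, D, E, F}, which is every attribute, so {E, F} is a candidate key.
No proper subset of any of these is a key, and no other minimal superkey exists.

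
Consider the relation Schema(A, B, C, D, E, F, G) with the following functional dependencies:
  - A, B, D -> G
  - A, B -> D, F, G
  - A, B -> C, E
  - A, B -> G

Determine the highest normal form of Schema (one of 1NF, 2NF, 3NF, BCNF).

Candidate key: {A, B}. Prime attributes: {A, B}.
The left-hand side of every FD is a superkey, so BCNF is satisfied.

BCNF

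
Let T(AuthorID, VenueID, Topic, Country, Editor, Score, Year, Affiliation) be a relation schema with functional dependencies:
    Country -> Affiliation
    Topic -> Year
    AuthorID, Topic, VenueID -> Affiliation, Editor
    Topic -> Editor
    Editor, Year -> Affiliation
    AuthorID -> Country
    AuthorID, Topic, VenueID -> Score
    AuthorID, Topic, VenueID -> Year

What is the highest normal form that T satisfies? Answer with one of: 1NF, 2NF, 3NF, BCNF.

Candidate key: {AuthorID, Topic, VenueID}. Prime attributes: {AuthorID, Topic, VenueID}.
Country -> Affiliation breaks BCNF: {Country}⁺ = {Affiliation, Country}, so {Country} is not a superkey.
Country -> Affiliation determines the non-prime attribute {Affiliation} from a non-superkey — 3NF is violated.
Since {AuthorID} ⊂ {AuthorID, Topic, VenueID} and {AuthorID}⁺ ⊇ {Affiliation, Country} with {Affiliation, Country} non-prime, there is a partial dependency; 2NF fails.

1NF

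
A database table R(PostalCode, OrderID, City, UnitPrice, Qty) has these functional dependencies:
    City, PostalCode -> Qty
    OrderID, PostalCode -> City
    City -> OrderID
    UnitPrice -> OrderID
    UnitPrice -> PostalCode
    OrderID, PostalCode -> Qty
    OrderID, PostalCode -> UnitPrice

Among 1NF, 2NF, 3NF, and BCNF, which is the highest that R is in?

3NF

Candidate keys: {City, PostalCode}, {OrderID, PostalCode}, {UnitPrice}. Prime attributes: {City, OrderID, PostalCode, UnitPrice}.
City -> OrderID breaks BCNF: {City}⁺ = {City, OrderID}, so {City} is not a superkey.
Its right-hand attributes {OrderID} are all prime, as are those of every other non-superkey FD — the relation is in 3NF.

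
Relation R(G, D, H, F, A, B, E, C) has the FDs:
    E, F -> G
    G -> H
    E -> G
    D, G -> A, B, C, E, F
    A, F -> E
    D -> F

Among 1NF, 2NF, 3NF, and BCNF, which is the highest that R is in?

1NF

Candidate keys: {A, D}, {D, E}, {D, G}. Prime attributes: {A, D, E, G}.
For E, F -> G we have {E, F}⁺ = {E, F, G, H}; {E, F} is not a superkey, so BCNF fails.
Because {H} is non-prime and the left side of G -> H is not a superkey, the relation is not in 3NF.
The proper key subset {D} of {A, D} determines non-prime {F}, so the relation is not even in 2NF.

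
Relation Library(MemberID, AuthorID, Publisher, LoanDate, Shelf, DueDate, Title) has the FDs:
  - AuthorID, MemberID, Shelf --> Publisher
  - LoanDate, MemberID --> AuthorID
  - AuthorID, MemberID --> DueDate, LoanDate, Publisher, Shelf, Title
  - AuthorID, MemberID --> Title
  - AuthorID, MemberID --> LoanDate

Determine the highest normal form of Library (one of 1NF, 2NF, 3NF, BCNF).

BCNF

Candidate keys: {AuthorID, MemberID}, {LoanDate, MemberID}. Prime attributes: {AuthorID, LoanDate, MemberID}.
Each dependency's left side is a superkey — BCNF holds.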